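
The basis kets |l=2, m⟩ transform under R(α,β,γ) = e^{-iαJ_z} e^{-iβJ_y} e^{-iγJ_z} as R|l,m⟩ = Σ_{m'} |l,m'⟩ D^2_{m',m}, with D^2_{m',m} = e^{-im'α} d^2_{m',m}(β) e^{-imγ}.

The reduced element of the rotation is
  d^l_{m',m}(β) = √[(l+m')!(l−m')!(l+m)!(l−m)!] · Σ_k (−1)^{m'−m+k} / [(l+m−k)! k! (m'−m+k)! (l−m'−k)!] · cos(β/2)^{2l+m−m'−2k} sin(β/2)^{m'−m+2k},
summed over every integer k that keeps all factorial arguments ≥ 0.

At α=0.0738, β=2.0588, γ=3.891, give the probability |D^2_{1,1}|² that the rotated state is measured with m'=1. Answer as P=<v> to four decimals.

P=0.2648

D^2_{1,1}(0.0738,2.0588,3.8910) = e^{-i·1·0.0738}·d^2_{1,1}(2.0588)·e^{-i·1·3.8910}. Compute d first:
c=cos(2.058800/2)=0.515333, s=sin(2.058800/2)=0.856990; N=√[6·1·6·1]=6.000000
Admissible k: 0..1 (factorial args all ≥0)
  k=0: (−1)^0·6.0000/(6)·0.5153^4·0.8570^0 = +0.070526
  k=1: (−1)^1·6.0000/(2)·0.5153^2·0.8570^2 = -0.585125
d^2_{1,1}(2.0588) = +0.070526 -0.585125 = -0.514599
|D^2_{1,1}|² = |d^2_{1,1}(β)|² = (-0.514599)² = 0.264812 (the z-rotation phases have unit modulus)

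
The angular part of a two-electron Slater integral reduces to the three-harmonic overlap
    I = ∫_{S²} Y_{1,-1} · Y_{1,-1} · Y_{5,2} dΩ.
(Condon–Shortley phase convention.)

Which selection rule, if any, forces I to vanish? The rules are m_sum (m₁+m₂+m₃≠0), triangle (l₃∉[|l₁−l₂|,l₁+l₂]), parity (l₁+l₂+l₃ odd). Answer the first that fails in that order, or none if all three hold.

triangle

m₁+m₂+m₃ = -1 − 1 + 2 = 0  ✓
triangle: need |l₁−l₂| ≤ l₃ ≤ l₁+l₂ = [0,2]; l₃=5 is outside  ✗
parity: l₁+l₂+l₃ = 7 is odd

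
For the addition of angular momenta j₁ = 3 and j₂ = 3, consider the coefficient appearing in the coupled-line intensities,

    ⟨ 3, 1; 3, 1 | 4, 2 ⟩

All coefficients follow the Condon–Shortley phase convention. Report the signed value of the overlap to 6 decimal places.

√[9·2!4!4!/11! · 4!2!4!2!6!2!] = √(331776/385)
  +(−1)^0/∏(0,2,2,4,2,0)! = 1/192  (running 1/192)
  +(−1)^1/∏(1,1,1,3,3,1)! = -1/36  (running -13/576)
  +(−1)^2/∏(2,0,0,2,4,2)! = 1/192  (running -5/288)
⟨..|..⟩ = √(331776/385)·(-5/288) = -0.509647

−√(20/77) = -0.509647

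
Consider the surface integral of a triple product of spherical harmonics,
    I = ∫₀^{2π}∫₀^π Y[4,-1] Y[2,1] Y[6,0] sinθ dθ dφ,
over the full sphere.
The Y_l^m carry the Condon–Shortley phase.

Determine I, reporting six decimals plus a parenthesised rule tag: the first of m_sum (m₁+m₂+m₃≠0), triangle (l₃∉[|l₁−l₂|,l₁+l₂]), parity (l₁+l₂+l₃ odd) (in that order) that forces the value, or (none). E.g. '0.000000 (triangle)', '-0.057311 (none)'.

0.174223 (none)

Rules hold: Σm=0, L=12 even, 2≤6≤6.
N = 9·5·13 = 585
Δ = 0!·8!·4!/13! = 1/6435
Racah Σ t=0..0: t=0:+1/2304 = 1/2304
⇒ 3j(4 2 6; 0 0 0)² = 5/143, sgn +1
Racah Σ t=0..0: t=0:+1/4320 = 1/4320
⇒ 3j(4 2 6; -1 1 0)² = 8/429, sgn +1
4πI² = N·(3j₀)²·(3jₘ)² = 600/1573
I = +1·√(0.381437/4π) = 0.17422334
No selection rule forces the value: the integral is nonzero (none).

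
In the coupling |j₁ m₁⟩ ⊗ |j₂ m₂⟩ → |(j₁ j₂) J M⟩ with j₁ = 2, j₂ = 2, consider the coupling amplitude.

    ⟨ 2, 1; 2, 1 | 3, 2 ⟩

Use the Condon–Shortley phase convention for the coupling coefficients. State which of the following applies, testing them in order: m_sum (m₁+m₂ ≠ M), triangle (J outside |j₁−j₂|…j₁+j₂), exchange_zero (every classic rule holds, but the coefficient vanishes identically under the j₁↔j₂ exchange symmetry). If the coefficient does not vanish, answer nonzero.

m-sum: m₁+m₂ = 1+1 = 2, M = 2  ✓
triangle: |j₁−j₂| = 0 ≤ J = 3 ≤ j₁+j₂ = 4  ✓
exchange: j₁=j₂ and m₁=m₂, and (−1)^(j₁+j₂−J) = (−1)^1 = −1 forces ⟨j₁m₁;j₂m₂|JM⟩ = −⟨j₂m₂;j₁m₁|JM⟩ = −⟨j₁m₁;j₂m₂|JM⟩ ⇒ the coefficient vanishes identically
Racah sum check: Σ_k collapses to 0 ⇒ CG = 0

exchange_zero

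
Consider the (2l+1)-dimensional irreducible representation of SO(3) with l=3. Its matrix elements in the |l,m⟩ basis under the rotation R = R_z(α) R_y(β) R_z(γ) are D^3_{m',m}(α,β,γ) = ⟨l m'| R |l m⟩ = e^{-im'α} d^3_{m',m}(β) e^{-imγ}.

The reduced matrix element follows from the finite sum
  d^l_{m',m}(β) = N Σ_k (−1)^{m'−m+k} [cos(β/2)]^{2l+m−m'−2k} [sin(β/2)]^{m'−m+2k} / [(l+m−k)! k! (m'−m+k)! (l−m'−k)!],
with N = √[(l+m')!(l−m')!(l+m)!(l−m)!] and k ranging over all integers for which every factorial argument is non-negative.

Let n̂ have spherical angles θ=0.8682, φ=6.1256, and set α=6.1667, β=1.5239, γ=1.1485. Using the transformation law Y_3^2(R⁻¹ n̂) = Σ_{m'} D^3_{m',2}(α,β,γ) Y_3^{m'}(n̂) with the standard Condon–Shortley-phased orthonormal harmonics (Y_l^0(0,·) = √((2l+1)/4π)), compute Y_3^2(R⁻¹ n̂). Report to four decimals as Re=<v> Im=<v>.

Need the full column D^3_{m',2} for m'=−3..3 at α=6.1667, β=1.5239, γ=1.1485.
cos(β/2)=0.723491, sin(β/2)=0.690334
d^3_{-3,2}: single k=5 term ⇒ +0.277846;  D = -0.244478-0.132019i
d^3_{-2,2}: k∈[4..5] ⇒ +0.594391 -0.108232 = +0.486160;  D = -0.398028-0.279151i
d^3_{-1,2}: k∈[3..4] ⇒ +0.787965 -0.358697 = +0.429267;  D = -0.320420-0.285659i
d^3_{0,2}: k∈[2..3] ⇒ +0.715174 -0.651123 = +0.064051;  D = -0.042532-0.047891i
d^3_{1,2}: k∈[1..2] ⇒ +0.432738 -0.787965 = -0.355226;  D = +0.203416+0.291218i
d^3_{2,2}: k∈[0..1] ⇒ +0.143417 -0.652862 = -0.509445;  D = +0.241210+0.448722i
d^3_{3,2}: single k=0 term ⇒ -0.335198;  D = +0.123319+0.311689i
Y_3^{m'}(θ=0.8682,φ=6.1256) and Σ D·Y over m':
  (-0.2445-0.1320i)·(+0.1651+0.0844i)  (-0.3980-0.2792i)·(+0.3657+0.1192i)  (-0.3204-0.2857i)·(+0.2650+0.0421i)  (-0.0425-0.0479i)·(-0.2200+0.0000i)  (+0.2034+0.2912i)·(-0.2650+0.0421i)  (+0.2412+0.4487i)·(+0.3657-0.1192i)  (+0.1233+0.3117i)·(-0.1651+0.0844i)
Y_3^2(R⁻¹ n̂) = -0.176152-0.244957i

Re=-0.1762 Im=-0.2450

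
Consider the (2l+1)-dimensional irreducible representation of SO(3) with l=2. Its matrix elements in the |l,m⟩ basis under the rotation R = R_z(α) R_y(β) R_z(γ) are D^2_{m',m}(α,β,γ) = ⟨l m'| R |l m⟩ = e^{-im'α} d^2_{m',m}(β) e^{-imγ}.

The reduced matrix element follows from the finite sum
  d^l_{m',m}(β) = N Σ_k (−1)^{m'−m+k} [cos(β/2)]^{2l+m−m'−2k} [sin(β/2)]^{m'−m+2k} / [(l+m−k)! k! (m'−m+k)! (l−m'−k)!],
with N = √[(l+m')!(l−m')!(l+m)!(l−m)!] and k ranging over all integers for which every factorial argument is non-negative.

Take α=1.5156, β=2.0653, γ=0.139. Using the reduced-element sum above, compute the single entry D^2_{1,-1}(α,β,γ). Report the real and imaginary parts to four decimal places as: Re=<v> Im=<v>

First d^2_{1,-1}(β=2.0653), then the phase factors e^{-i(1)α} and e^{-i(-1)γ}:
With c≡cos(β/2)=0.512545 and s≡sin(β/2)=0.858660, N=[6·1·1·6]^{1/2}=6.000000
The bounds max(0,m−m')=0 and min(l+m,l−m')=1 give 2 terms
  k=0: (−1)^2·6.0000/(2)·0.5125^2·0.8587^2 = +0.581070
  k=1: (−1)^3·6.0000/(6)·0.5125^0·0.8587^4 = -0.543607
d^2_{1,-1}(2.0653) = +0.581070 -0.543607 = +0.037462
Phases: e^{-i·(1)·1.5156}=+0.055168-0.998477i, e^{-i·(-1)·0.1390}=+0.990355+0.138553i ⇒ D=+0.007229-0.036758i

Re=0.0072 Im=-0.0368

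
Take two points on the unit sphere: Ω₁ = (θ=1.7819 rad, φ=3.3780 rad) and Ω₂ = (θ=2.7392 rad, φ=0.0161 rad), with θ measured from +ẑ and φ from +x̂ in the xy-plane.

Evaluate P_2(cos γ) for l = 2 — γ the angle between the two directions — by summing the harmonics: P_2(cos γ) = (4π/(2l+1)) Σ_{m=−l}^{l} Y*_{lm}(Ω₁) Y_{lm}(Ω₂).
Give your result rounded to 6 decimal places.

-0.450929

Expand P_2 via completeness: Σ_{m} conj(Y_{2,m}) at Ω₁ times Y_{2,m} at Ω₂ —
  [-2]  conj(Y_{2,-2})(Ω₁) = (0.328797, 0.168183) ; Y_{2,-2}(Ω₂) = (0.059211, -0.001907) ; Δ = (0.019789, 0.009331)
  [-1]  conj(Y_{2,-1})(Ω₁) = (0.153883, 0.037072) ; Y_{2,-1}(Ω₂) = (-0.278345, 0.004482) ; Δ = (-0.042999, -0.009629)
  [+0]  conj(Y_{2,0})(Ω₁) = (-0.273848, -0.000000) ; Y_{2,0}(Ω₂) = (0.485671, 0.000000) ; Δ = (-0.133000, -0.000000)
  [+1]  conj(Y_{2,1})(Ω₁) = (-0.153883, 0.037072) ; Y_{2,1}(Ω₂) = (0.278345, 0.004482) ; Δ = (-0.042999, 0.009629)
  [+2]  conj(Y_{2,2})(Ω₁) = (0.328797, -0.168183) ; Y_{2,2}(Ω₂) = (0.059211, 0.001907) ; Δ = (0.019789, -0.009331)
Σ over m = (-0.179419, 0.000000); ×(4π/5) → (-0.450929, 0.000000). Real part: -0.450929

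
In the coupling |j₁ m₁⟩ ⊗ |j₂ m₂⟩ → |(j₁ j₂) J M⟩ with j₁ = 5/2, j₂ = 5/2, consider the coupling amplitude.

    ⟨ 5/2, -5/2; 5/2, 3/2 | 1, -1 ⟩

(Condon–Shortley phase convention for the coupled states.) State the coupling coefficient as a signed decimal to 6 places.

√[3·4!1!1!/7! · 0!5!4!1!0!2!] = √(576/7)
  +(−1)^4/∏(4,0,1,0,0,1)! = 1/24  (running 1/24)
⟨..|..⟩ = √(576/7)·(1/24) = +0.377964

+0.377964  (= +√(1/7))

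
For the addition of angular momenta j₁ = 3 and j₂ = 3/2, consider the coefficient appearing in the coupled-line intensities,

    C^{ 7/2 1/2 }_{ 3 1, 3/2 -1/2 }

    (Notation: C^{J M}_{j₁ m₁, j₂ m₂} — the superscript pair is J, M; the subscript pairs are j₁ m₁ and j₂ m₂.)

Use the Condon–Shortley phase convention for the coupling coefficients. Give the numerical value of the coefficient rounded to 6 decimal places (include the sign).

+0.534522

√[8·1!5!2!/9! · 4!2!1!2!4!3!] = √(512/7)
  +(−1)^0/∏(0,1,2,1,3,1)! = 1/12  (running 1/12)
  +(−1)^1/∏(1,0,1,0,4,2)! = -1/48  (running 1/16)
⟨..|..⟩ = √(512/7)·(1/16) = +0.534522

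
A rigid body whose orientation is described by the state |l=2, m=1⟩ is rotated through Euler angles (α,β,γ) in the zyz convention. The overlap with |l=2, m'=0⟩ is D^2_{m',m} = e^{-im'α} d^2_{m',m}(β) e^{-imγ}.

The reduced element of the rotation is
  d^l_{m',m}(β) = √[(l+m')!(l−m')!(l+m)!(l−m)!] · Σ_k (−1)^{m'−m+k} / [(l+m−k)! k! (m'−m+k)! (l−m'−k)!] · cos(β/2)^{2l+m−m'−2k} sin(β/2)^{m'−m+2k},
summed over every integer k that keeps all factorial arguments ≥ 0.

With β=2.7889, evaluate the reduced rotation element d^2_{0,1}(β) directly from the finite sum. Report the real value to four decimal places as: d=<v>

d=-0.3970

d^2_{0,1}(β=2.7889) via the finite sum:
With c≡cos(β/2)=0.175434 and s≡sin(β/2)=0.984491, N=[2·2·6·1]^{1/2}=4.898979
Admissible k: 1..2 (factorial args all ≥0)
  k=1: (−1)^0·4.8990/(2)·0.1754^3·0.9845^1 = +0.013020
  k=2: (−1)^1·4.8990/(2)·0.1754^1·0.9845^3 = -0.410038
d^2_{0,1}(2.7889) = +0.013020 -0.410038 = -0.397018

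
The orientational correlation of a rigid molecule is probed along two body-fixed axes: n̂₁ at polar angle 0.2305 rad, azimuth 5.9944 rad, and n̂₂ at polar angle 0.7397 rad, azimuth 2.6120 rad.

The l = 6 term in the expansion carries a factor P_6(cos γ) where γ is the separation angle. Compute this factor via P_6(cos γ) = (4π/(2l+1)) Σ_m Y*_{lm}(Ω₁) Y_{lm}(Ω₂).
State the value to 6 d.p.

0.237395

Addition theorem: P_6(cos γ) = (4π/13) Σ_m Y*_{lm}(Ω₁) Y_{lm}(Ω₂), m = −6…6:
  [-6]  conj(Y_{6,-6})(Ω₁) = (-0.000011, -0.000068) ; Y_{6,-6}(Ω₂) = (-0.045285, -0.001629) ; Δ = (0.000000, 0.000003)
  [-5]  conj(Y_{6,-5})(Ω₁) = (0.000128, -0.001006) ; Y_{6,-5}(Ω₂) = (0.151484, -0.081507) ; Δ = (-0.000063, -0.000163)
  [-4]  conj(Y_{6,-4})(Ω₁) = (0.003700, -0.008382) ; Y_{6,-4}(Ω₂) = (-0.191811, 0.314562) ; Δ = (0.001927, 0.002771)
  [-3]  conj(Y_{6,-3})(Ω₁) = (0.036368, -0.042790) ; Y_{6,-3}(Ω₂) = (0.007955, -0.442321) ; Δ = (-0.018638, -0.016427)
  [-2]  conj(Y_{6,-2})(Ω₁) = (0.193476, -0.126089) ; Y_{6,-2}(Ω₂) = (0.072686, 0.129455) ; Δ = (0.030386, 0.015882)
  [-1]  conj(Y_{6,-1})(Ω₁) = (0.545548, -0.162077) ; Y_{6,-1}(Ω₂) = (0.273398, 0.160039) ; Δ = (0.175090, 0.042997)
  [+0]  conj(Y_{6,0})(Ω₁) = (0.523051, -0.000000) ; Y_{6,0}(Ω₂) = (-0.252021, 0.000000) ; Δ = (-0.131820, 0.000000)
  [+1]  conj(Y_{6,1})(Ω₁) = (-0.545548, -0.162077) ; Y_{6,1}(Ω₂) = (-0.273398, 0.160039) ; Δ = (0.175090, -0.042997)
  [+2]  conj(Y_{6,2})(Ω₁) = (0.193476, 0.126089) ; Y_{6,2}(Ω₂) = (0.072686, -0.129455) ; Δ = (0.030386, -0.015882)
  [+3]  conj(Y_{6,3})(Ω₁) = (-0.036368, -0.042790) ; Y_{6,3}(Ω₂) = (-0.007955, -0.442321) ; Δ = (-0.018638, 0.016427)
  [+4]  conj(Y_{6,4})(Ω₁) = (0.003700, 0.008382) ; Y_{6,4}(Ω₂) = (-0.191811, -0.314562) ; Δ = (0.001927, -0.002771)
  [+5]  conj(Y_{6,5})(Ω₁) = (-0.000128, -0.001006) ; Y_{6,5}(Ω₂) = (-0.151484, -0.081507) ; Δ = (-0.000063, 0.000163)
  [+6]  conj(Y_{6,6})(Ω₁) = (-0.000011, 0.000068) ; Y_{6,6}(Ω₂) = (-0.045285, 0.001629) ; Δ = (0.000000, -0.000003)
Σ over m = (0.245586, -0.000000); ×(4π/13) → (0.237395, -0.000000). Real part: 0.237395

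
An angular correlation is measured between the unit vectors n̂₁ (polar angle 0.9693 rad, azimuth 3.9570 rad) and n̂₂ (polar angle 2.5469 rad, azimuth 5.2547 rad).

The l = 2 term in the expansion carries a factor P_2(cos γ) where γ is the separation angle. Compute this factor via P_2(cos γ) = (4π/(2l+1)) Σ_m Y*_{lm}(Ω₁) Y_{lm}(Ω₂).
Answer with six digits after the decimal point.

Term-by-term m-sum for l=2 (normalisation 4π/5 = 2.513274):
  m=-2: Y*=-0.01575 + 0.26211j  Y=-0.05665 + 0.10720j  product -0.02720 - 0.01654j
  m=-1: Y*=-0.24711 - 0.26240j  Y=-0.18504 - 0.30708j  product -0.03485 + 0.12443j
  m=+0: Y*=-0.01241 + 0.00000j  Y=0.33379 + 0.00000j  product -0.00414 + 0.00000j
  m=+1: Y*=0.24711 - 0.26240j  Y=0.18504 - 0.30708j  product -0.03485 - 0.12443j
  m=+2: Y*=-0.01575 - 0.26211j  Y=-0.05665 - 0.10720j  product -0.02720 + 0.01654j
Σ over m = -0.12826 - 0.00000j; ×(4π/5) → -0.32235 - 0.00000j. Real part: -0.322351

-0.322351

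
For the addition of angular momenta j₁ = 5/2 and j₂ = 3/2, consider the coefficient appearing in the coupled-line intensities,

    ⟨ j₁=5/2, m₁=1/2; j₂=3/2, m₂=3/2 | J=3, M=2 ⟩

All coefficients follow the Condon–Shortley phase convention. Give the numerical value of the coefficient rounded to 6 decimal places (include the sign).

-0.707107

triangle: 1!×4!×2!/8! = 48/40320
(j±m)!: 3!×2!×3!×0!×5!×1! = 8640
prefactor² = (2J+1)×Δ×N² = 72
  k=1: −1/(1!×0!×1!×2!×3!×0!) = -1/12
Σ = -1/12  ⇒  CG² = 72×(-1/12)² = 1/2
CG = −√(1/2) = -0.707107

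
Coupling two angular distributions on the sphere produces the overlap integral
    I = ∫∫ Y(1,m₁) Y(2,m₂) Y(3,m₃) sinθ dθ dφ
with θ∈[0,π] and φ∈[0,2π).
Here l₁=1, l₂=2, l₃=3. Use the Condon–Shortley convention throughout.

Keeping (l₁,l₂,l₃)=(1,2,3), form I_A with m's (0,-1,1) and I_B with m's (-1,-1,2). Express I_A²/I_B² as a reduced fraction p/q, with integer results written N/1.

Shared (l₁,l₂,l₃)=(1,2,3): N and (l;000)² cancel in I_A²/I_B².
A: Δ = 0!·2!·4!/7! = 1/105; Racah Σ t=0..0: t=0:+1/6 = 1/6; ⇒ 3j(1 2 3; 0 -1 1)² = 8/105, sgn +1
B: Δ = 0!·2!·4!/7! = 1/105; Racah Σ t=0..0: t=0:+1/12 = 1/12; ⇒ 3j(1 2 3; -1 -1 2)² = 2/21, sgn -1
I_A²/I_B² = (8/105)/(2/21) = 4/5

4/5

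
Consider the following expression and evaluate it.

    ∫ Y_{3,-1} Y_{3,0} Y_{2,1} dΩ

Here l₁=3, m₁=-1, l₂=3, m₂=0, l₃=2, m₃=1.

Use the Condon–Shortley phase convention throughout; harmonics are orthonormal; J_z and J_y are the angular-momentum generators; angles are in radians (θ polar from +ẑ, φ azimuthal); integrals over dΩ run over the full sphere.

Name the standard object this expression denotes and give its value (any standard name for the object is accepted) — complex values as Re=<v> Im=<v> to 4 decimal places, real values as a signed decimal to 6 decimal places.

This is a Gaunt coefficient — the integral of a triple product of spherical harmonics over the sphere.
m-sum 0 ✓  L=8 even ✓  0≤2≤6 ✓
Π(2lᵢ+1) = 7×7×5 = 245
triangle coeff Δ(3,3,2) = 1/3780
Σ_t [1,3]: t=1:−1/24 t=2:+1/4 t=3:−1/24 = 1/6
(3j)²=4/105 [(3 3 2; 0 0 0)], sign=+1
Σ_t [2,3]: t=2:+1/8 t=3:−1/12 = 1/24
(3j)²=1/210 [(3 3 2; -1 0 1)], sign=-1
⇒ 4πI² = 2/45
I = (-1)√(2/45/(4π)) = -0.05947080

Gaunt coefficient, -0.059471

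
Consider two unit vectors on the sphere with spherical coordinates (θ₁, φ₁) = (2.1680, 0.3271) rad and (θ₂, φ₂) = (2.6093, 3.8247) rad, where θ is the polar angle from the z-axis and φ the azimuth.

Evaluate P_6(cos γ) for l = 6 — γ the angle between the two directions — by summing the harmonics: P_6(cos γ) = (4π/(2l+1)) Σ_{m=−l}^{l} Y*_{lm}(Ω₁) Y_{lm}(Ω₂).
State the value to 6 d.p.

Expand P_6 via completeness: Σ_{m} conj(Y_{6,m}) at Ω₁ times Y_{6,m} at Ω₂ —
  m=-6: Y*=(-0.058976, 0.142742)  Y=(-0.004754, 0.006748)  product (-0.000683, -0.001077)
  m=-5: Y*=(0.023525, -0.363071)  Y=(-0.046737, 0.013134)  product (0.003669, 0.017278)
  m=-4: Y*=(0.107243, 0.399284)  Y=(-0.155628, -0.067486)  product (0.010256, -0.069377)
  m=-3: Y*=(-0.055084, -0.082360)  Y=(-0.174552, -0.336494)  product (-0.018098, 0.032912)
  m=-2: Y*=(-0.246022, -0.188663)  Y=(0.099290, -0.478544)  product (-0.114711, 0.099000)
  m=-1: Y*=(0.215288, 0.073045)  Y=(0.128111, -0.104258)  product (0.035196, -0.013088)
  m=+0: Y*=(0.254851, -0.000000)  Y=(-0.390415, 0.000000)  product (-0.099498, 0.000000)
  m=+1: Y*=(-0.215288, 0.073045)  Y=(-0.128111, -0.104258)  product (0.035196, 0.013088)
  m=+2: Y*=(-0.246022, 0.188663)  Y=(0.099290, 0.478544)  product (-0.114711, -0.099000)
  m=+3: Y*=(0.055084, -0.082360)  Y=(0.174552, -0.336494)  product (-0.018098, -0.032912)
  m=+4: Y*=(0.107243, -0.399284)  Y=(-0.155628, 0.067486)  product (0.010256, 0.069377)
  m=+5: Y*=(-0.023525, -0.363071)  Y=(0.046737, 0.013134)  product (0.003669, -0.017278)
  m=+6: Y*=(-0.058976, -0.142742)  Y=(-0.004754, -0.006748)  product (-0.000683, 0.001077)
Accumulated sum (-0.268240, 0.000000); after 4π/(2l+1) scaling, (-0.259293, 0.000000) ⇒ P_6 = -0.259293

-0.259293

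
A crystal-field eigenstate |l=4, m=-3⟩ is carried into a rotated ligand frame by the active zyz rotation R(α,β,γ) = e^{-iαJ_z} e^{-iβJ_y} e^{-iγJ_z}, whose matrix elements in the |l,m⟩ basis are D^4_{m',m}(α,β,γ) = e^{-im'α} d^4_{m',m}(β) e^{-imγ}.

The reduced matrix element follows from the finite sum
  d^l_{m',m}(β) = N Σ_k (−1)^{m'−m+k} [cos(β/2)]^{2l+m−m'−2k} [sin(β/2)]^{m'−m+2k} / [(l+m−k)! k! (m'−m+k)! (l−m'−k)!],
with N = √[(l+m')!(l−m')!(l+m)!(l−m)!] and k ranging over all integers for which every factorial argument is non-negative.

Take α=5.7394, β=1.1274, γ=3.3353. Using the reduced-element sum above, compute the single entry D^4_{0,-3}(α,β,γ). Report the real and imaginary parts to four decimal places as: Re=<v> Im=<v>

Re=0.3909 Im=0.2567

D^4_{0,-3}(5.7394,1.1274,3.3353) = e^{-i·0·5.7394}·d^4_{0,-3}(1.1274)·e^{-i·-3·3.3353}. Compute d first:
c=cos(1.127400/2)=0.845284, s=sin(1.127400/2)=0.534317; N=√[24·24·1·5040]=1703.830978
Admissible k: 0..1 (factorial args all ≥0)
  k=0: (−1)^3·1703.8310/(144)·0.8453^5·0.5343^3 = -0.778888
  k=1: (−1)^4·1703.8310/(144)·0.8453^3·0.5343^5 = +0.311221
d^4_{0,-3}(1.1274) = -0.778888 +0.311221 = -0.467667
D = (+1.000000+0.000000i)·(-0.467667)·(-0.835847-0.548962i) = +0.390898+0.256732i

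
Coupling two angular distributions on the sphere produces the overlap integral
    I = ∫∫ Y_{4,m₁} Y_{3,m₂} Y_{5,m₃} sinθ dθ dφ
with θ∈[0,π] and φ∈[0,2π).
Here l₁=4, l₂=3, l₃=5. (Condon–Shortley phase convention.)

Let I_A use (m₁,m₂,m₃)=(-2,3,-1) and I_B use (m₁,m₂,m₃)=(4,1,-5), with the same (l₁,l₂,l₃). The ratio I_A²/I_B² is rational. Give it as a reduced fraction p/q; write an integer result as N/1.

225/392

Same 4,3,5: normalisation and zero-m 3j drop out of the ratio.
A: Δ: 2! 6! 4! / 13! → 1/180180; sum: t=2:+1/2304 = 1/2304; 3j²(4 3 5; -2 3 -1) = Δ·Π!·Σ² = 75/4004  (sign +1)
B: Δ: 2! 6! 4! / 13! → 1/180180; sum: t=0:+1/34560 = 1/34560; 3j²(4 3 5; 4 1 -5) = Δ·Π!·Σ² = 14/429  (sign +1)
I_A²/I_B² = (75/4004)/(14/429) = 225/392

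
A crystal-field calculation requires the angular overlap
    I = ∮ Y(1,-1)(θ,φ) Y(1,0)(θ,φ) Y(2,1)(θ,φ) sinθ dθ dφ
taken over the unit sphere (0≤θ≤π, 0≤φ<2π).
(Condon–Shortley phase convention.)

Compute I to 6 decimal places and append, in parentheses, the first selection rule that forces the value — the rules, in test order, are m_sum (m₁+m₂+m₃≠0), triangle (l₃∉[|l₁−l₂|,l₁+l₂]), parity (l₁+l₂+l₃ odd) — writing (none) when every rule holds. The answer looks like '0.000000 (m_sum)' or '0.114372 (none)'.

m-sum 0 ✓  L=4 even ✓  0≤2≤2 ✓
Π(2lᵢ+1) = 3×3×5 = 45
triangle coeff Δ(1,1,2) = 1/30
Σ_t [0,0]: t=0:+1/1 = 1/1
(3j)²=2/15 [(1 1 2; 0 0 0)], sign=+1
Σ_t [0,0]: t=0:+1/2 = 1/2
(3j)²=1/10 [(1 1 2; -1 0 1)], sign=-1
⇒ 4πI² = 3/5
I = (-1)√(3/5/(4π)) = -0.21850969
No selection rule forces the value: the integral is nonzero (none).

-0.218510 (none)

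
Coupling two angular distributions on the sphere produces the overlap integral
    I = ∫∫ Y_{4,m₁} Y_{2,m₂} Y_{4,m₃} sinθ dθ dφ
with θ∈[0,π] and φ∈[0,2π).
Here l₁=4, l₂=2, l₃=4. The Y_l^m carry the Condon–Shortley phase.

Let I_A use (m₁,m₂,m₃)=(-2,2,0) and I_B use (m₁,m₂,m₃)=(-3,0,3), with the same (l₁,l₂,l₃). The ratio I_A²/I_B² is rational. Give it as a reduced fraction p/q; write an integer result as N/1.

Shared (l₁,l₂,l₃)=(4,2,4): N and (l;000)² cancel in I_A²/I_B².
A: Δ = 2!·6!·2!/11! = 1/13860; Racah Σ t=2..2: t=2:+1/192 = 1/192; ⇒ 3j(4 2 4; -2 2 0)² = 3/77, sgn +1
B: Δ = 2!·6!·2!/11! = 1/13860; Racah Σ t=1..2: t=1:−1/720 t=2:+1/480 = 1/1440; ⇒ 3j(4 2 4; -3 0 3)² = 7/1980, sgn -1
I_A²/I_B² = (3/77)/(7/1980) = 540/49

540/49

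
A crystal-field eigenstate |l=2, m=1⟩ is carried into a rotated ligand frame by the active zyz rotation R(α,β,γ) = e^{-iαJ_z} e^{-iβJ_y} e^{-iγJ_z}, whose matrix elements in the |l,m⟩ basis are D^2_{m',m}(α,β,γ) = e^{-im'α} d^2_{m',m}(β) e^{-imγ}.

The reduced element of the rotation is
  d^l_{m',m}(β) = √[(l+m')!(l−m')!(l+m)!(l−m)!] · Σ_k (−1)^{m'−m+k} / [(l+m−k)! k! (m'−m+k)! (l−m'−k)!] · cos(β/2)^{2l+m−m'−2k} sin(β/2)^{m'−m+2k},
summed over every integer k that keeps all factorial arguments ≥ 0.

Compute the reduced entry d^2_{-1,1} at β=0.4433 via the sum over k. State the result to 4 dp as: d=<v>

d^2_{-1,1}(β=0.4433) via the finite sum:
Half-angle: c=0.975536, s=0.219840. N=√(1·6·6·1)=6.000000
k: max(0,(1)−(-1))=2 … min(2+(1),2−(-1))=3
  k=2: (−1)^0·6.0000/(2)·0.9755^2·0.2198^2 = +0.137981
  k=3: (−1)^1·6.0000/(6)·0.9755^0·0.2198^4 = -0.002336
d^2_{-1,1}(0.4433) = +0.137981 -0.002336 = +0.135645

d=0.1356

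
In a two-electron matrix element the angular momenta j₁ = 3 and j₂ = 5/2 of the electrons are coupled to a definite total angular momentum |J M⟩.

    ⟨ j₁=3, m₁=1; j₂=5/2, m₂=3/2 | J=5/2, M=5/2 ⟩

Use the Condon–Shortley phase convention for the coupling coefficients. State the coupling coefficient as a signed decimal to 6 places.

+√(2/7) = +0.534522

triangle: 3!×3!×2!/9! = 72/362880
(j±m)!: 4!×2!×4!×1!×5!×0! = 138240
prefactor² = (2J+1)×Δ×N² = 1152/7
  k=2: +1/(2!×1!×0!×2!×3!×0!) = 1/24
Σ = 1/24  ⇒  CG² = 1152/7×(1/24)² = 2/7
CG = +√(2/7) = +0.534522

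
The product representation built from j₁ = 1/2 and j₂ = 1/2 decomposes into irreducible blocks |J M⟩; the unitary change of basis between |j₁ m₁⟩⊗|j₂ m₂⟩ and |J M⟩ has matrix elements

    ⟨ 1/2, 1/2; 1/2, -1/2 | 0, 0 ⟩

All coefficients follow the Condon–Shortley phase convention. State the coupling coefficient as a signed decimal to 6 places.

+0.707107

triangle: 1!*0!*0!/2! = 1/2
(j±m)!: 1!*0!*0!*1!*0!*0! = 1
prefactor² = (2J+1)*Δ*N² = 1/2
  k=0: +1/(0!*1!*0!*0!*0!*0!) = 1
Σ = 1  ⇒  CG² = 1/2*1² = 1/2
CG = +√(1/2) = +0.707107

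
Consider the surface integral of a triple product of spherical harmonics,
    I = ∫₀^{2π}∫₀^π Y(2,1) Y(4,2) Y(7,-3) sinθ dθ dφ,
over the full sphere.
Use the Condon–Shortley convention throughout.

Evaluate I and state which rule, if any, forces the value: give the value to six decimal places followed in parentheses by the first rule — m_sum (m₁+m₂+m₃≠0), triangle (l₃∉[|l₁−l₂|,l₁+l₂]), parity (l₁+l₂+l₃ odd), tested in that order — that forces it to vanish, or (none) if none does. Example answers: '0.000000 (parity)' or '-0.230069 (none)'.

0.000000 (triangle)

|2−4|≤7≤2+4 violated ⇒ I = 0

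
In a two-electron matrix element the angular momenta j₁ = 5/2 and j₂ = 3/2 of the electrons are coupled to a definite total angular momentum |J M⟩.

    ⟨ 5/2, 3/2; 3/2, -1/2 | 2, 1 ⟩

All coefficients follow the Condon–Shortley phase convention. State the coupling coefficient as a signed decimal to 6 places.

j₁+j₂−J=2  J+j₁−j₂=3  J−j₁+j₂=1  j₁+j₂+J+1=7
(j₁±m₁, j₂±m₂, J±M) = (4,1,1,2,3,1)
P² = 24/7
sum k=0..1:
  [0] +1/4 = 1/4
  [1] −1/6 = -1/6
S = 1/12
C² = P²·S² = 1/42 ; C = +0.154303

+√(1/42) = +0.154303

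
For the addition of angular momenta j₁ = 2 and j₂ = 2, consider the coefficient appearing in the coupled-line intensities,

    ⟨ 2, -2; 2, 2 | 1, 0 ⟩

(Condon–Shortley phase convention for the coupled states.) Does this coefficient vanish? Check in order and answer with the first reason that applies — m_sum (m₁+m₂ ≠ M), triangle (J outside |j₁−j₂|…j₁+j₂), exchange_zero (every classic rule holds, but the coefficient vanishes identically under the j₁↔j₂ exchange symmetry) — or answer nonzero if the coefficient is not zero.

m-sum: m₁+m₂ = -2+2 = 0, M = 0  ✓
triangle: |j₁−j₂| = 0 ≤ J = 1 ≤ j₁+j₂ = 4  ✓
exchange: j₁≠j₂ or m₁≠m₂ — the exchange symmetry imposes no constraint here
value check: CG = −√(2/5) = -0.632456 ≠ 0

nonzero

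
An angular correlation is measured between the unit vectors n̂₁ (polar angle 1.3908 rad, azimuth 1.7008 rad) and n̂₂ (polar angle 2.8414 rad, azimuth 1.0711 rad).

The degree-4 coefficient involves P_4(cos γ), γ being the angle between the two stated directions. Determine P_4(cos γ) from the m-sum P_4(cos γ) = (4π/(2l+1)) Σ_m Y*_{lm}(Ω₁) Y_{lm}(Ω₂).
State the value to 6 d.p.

0.359662

Summing Y*_{l m}(θ₁,φ₁)·Y_{l m}(θ₂,φ₂) over m ∈ [−4, 4]; prefactor 4π/(2·4+1) = 1.396263:
  m=-4: (0.359813, 0.206022) × (-0.001404, 0.003078) = (-0.001140, 0.000818)  (running Σ = (-0.001140, 0.000818))
  m=-3: (0.081133, -0.197371) × (0.030837, -0.002215) = (0.002065, -0.006266)  (running Σ = (0.000925, -0.005448))
  m=-2: (0.242714, 0.064569) × (-0.085233, -0.132566) = (-0.012128, -0.037679)  (running Σ = (-0.011202, -0.043127))
  m=-1: (0.029983, -0.229334) × (-0.216941, 0.397394) = (0.084631, 0.061667)  (running Σ = (0.073429, 0.018540))
  m=0: (0.219446, -0.000000) × (0.504594, 0.000000) = (0.110731, 0.000000)  (running Σ = (0.184160, 0.018540))
  m=1: (-0.029983, -0.229334) × (0.216941, 0.397394) = (0.084631, -0.061667)  (running Σ = (0.268791, -0.043127))
  m=2: (0.242714, -0.064569) × (-0.085233, 0.132566) = (-0.012128, 0.037679)  (running Σ = (0.256664, -0.005448))
  m=3: (-0.081133, -0.197371) × (-0.030837, -0.002215) = (0.002065, 0.006266)  (running Σ = (0.258728, 0.000818))
  m=4: (0.359813, -0.206022) × (-0.001404, -0.003078) = (-0.001140, -0.000818)  (running Σ = (0.257589, 0.000000))
Σ over m = (0.257589, 0.000000); ×(4π/9) → (0.359662, 0.000000). Real part: 0.359662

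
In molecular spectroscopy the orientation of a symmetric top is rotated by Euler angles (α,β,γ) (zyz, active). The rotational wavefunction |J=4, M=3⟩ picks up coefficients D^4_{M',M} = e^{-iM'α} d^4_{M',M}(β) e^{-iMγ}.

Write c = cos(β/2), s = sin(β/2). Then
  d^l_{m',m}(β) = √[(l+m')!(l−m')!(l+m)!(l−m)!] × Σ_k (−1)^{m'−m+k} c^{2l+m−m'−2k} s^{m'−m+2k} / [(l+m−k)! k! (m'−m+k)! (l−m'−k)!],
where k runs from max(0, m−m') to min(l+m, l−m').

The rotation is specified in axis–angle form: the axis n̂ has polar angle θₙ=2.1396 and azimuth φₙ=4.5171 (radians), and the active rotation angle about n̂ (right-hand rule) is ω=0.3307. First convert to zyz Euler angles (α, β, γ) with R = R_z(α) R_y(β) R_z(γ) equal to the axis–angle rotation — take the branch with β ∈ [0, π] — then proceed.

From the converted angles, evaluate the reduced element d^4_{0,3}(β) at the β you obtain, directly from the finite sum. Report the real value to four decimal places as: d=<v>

Axis–angle → zyz. n̂ = (sinθₙcosφₙ, sinθₙsinφₙ, cosθₙ) = (-0.163496, -0.826531, -0.538624), ω = 0.3307.
R = I cosω + sinω [n̂]ₓ + (1−cosω) n̂n̂ᵀ gives
  R = [+0.947264, +0.182216, -0.263607; -0.167572, +0.982832, +0.077210; +0.273150, -0.028966, +0.961535]
β = atan2(√(R₁₃²+R₂₃²), R₃₃) = 0.278259; α = atan2(R₂₃, R₁₃) mod 2π = 2.856662; γ = atan2(R₃₂, −R₃₁) mod 2π = 3.247240
d^4_{0,3}(β=0.2783) via the finite sum:
c=cos(0.278259/2)=0.990337, s=sin(0.278259/2)=0.138681; N=√[24·24·5040·1]=1703.830978
k: max(0,(3)−(0))=3 … min(4+(3),4−(0))=4
  k=3: (−1)^0·1703.8310/(144)·0.9903^5·0.1387^3 = +0.030063
  k=4: (−1)^1·1703.8310/(144)·0.9903^3·0.1387^5 = -0.000590
d^4_{0,3}(0.2783) = +0.030063 -0.000590 = +0.029473

d=0.0295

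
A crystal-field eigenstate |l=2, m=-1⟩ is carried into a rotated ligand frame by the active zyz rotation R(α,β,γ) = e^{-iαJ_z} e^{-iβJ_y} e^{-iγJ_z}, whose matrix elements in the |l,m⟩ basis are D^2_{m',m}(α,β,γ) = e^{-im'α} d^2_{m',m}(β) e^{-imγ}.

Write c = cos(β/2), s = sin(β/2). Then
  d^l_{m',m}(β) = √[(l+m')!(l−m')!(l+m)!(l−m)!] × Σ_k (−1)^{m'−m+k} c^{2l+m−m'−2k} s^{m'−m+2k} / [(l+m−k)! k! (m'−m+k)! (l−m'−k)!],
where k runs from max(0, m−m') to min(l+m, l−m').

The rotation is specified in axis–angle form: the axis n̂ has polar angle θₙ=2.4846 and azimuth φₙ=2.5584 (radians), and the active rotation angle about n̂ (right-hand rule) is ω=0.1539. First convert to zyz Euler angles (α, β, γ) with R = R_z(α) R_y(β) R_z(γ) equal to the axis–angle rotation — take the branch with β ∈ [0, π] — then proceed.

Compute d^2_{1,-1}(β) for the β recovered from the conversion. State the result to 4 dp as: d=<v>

Axis–angle → zyz. n̂ = (sinθₙcosφₙ, sinθₙsinφₙ, cosθₙ) = (-0.509789, +0.336328, -0.791833), ω = 0.1539.
R = I cosω + sinω [n̂]ₓ + (1−cosω) n̂n̂ᵀ gives
  R = [+0.991252, +0.119356, +0.056328; -0.123409, +0.989518, +0.074999; -0.046786, -0.081295, +0.995591]
β = atan2(√(R₁₃²+R₂₃²), R₃₃) = 0.093934; α = atan2(R₂₃, R₁₃) mod 2π = 0.926627; γ = atan2(R₃₂, −R₃₁) mod 2π = 5.234605
d^2_{1,-1}(β=0.0939) via the finite sum:
c=cos(0.093934/2)=0.998897, s=sin(0.093934/2)=0.046950; N=√[6·1·1·6]=6.000000
Admissible k: 0..1 (factorial args all ≥0)
  k=0: (−1)^2·6.0000/(2)·0.9989^2·0.0469^2 = +0.006598
  k=1: (−1)^3·6.0000/(6)·0.9989^0·0.0469^4 = -0.000005
d^2_{1,-1}(0.0939) = +0.006598 -0.000005 = +0.006593

d=0.0066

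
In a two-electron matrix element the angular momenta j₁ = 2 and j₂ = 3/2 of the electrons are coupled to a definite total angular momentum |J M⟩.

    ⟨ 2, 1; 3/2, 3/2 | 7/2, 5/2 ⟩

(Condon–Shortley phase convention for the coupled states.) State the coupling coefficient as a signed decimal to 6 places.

√[8·0!4!3!/8! · 3!1!3!0!6!1!] = √(5184/7)
  +(−1)^0/∏(0,0,1,3,3,0)! = 1/36  (running 1/36)
⟨..|..⟩ = √(5184/7)·(1/36) = +0.755929

+0.755929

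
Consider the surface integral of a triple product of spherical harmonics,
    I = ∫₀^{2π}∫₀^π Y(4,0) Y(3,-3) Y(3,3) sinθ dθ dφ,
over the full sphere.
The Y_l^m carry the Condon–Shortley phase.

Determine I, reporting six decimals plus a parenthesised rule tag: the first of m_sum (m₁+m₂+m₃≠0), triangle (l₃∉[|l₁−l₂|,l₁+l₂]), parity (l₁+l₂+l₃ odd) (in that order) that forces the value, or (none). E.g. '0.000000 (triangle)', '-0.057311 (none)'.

m-sum 0 ✓  L=10 even ✓  1≤3≤7 ✓
Π(2lᵢ+1) = 9×7×7 = 441
triangle coeff Δ(4,3,3) = 1/34650
Σ_t [1,3]: t=1:−1/72 t=2:+1/16 t=3:−1/72 = 5/144
(3j)²=2/77 [(4 3 3; 0 0 0)], sign=-1
Σ_t [0,0]: t=0:+1/1152 = 1/1152
(3j)²=1/154 [(4 3 3; 0 -3 3)], sign=+1
⇒ 4πI² = 9/121
I = (-1)√(9/121/(4π)) = -0.07693494
No selection rule forces the value: the integral is nonzero (none).

-0.076935 (none)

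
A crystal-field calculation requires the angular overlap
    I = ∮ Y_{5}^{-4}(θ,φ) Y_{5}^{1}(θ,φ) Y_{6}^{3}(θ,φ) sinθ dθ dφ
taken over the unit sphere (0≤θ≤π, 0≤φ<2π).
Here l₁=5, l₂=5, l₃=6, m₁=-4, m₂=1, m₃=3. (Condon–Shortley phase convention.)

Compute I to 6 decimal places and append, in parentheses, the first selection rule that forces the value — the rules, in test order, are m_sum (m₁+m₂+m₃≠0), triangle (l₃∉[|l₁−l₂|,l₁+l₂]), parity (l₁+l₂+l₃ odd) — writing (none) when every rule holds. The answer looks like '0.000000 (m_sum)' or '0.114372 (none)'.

-0.020582 (none)

m-sum 0 ✓  L=16 even ✓  0≤6≤10 ✓
Π(2lᵢ+1) = 11×11×13 = 1573
triangle coeff Δ(5,5,6) = 1/28588560
Σ_t [0,4]: t=0:+1/345600 t=1:−1/13824 t=2:+1/5184 t=3:−1/13824 t=4:+1/345600 = 7/129600
(3j)²=80/7293 [(5 5 6; 0 0 0)], sign=+1
Σ_t [3,4]: t=3:−1/155520 t=4:+1/138240 = 1/1244160
(3j)²=3/9724 [(5 5 6; -4 1 3)], sign=-1
⇒ 4πI² = 20/3757
I = (-1)√(20/3757/(4π)) = -0.02058209
No selection rule forces the value: the integral is nonzero (none).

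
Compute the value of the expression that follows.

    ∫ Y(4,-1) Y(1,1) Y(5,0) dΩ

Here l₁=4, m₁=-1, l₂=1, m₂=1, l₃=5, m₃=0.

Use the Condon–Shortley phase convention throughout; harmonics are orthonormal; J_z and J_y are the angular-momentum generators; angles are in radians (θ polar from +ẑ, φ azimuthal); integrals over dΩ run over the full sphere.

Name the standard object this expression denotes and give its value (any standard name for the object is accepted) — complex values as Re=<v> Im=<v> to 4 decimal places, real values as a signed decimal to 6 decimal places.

Gaunt coefficient, +0.155288

This is a Gaunt coefficient — the integral of a triple product of spherical harmonics over the sphere.
Rules hold: Σm=0, L=10 even, 3≤5≤5.
N = 9·3·11 = 297
Δ = 0!·8!·2!/11! = 1/495
Racah Σ t=0..0: t=0:+1/576 = 1/576
⇒ 3j(4 1 5; 0 0 0)² = 5/99, sgn -1
Racah Σ t=0..0: t=0:+1/1440 = 1/1440
⇒ 3j(4 1 5; -1 1 0)² = 2/99, sgn -1
4πI² = N·(3j₀)²·(3jₘ)² = 10/33
I = +1·√(0.30303/4π) = 0.15528807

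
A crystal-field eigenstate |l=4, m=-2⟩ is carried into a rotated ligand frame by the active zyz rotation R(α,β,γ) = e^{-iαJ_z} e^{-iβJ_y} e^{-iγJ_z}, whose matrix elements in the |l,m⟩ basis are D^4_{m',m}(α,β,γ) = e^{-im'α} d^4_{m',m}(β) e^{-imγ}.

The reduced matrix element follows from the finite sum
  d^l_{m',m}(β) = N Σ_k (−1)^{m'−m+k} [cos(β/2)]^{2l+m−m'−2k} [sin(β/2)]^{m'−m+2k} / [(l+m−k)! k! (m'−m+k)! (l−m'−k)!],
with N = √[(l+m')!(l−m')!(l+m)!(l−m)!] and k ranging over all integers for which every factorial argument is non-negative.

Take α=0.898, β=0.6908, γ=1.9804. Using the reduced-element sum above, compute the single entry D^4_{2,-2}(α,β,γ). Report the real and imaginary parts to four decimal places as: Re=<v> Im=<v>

Re=-0.0776 Im=0.1149

D^4_{2,-2}(0.8980,0.6908,1.9804) = e^{-i·2·0.8980}·d^4_{2,-2}(0.6908)·e^{-i·-2·1.9804}. Compute d first:
Half-angle: c=0.940940, s=0.338573. N=√(720·2·2·720)=1440.000000
The bounds max(0,m−m')=0 and min(l+m,l−m')=2 give 3 terms
  k=0: (−1)^4·1440.0000/(96)·0.9409^4·0.3386^4 = +0.154507
  k=1: (−1)^5·1440.0000/(120)·0.9409^2·0.3386^6 = -0.016004
  k=2: (−1)^6·1440.0000/(1440)·0.9409^0·0.3386^8 = +0.000173
d^4_{2,-2}(0.6908) = +0.154507 -0.016004 +0.000173 = +0.138676
D = (-0.223305-0.974749i)·(+0.138676)·(-0.682801-0.730605i) = -0.077615+0.114922i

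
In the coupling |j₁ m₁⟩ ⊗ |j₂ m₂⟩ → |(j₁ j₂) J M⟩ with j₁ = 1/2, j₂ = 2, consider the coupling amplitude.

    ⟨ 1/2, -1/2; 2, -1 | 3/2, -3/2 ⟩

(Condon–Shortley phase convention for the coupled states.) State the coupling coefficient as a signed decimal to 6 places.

−√(1/5) ≈ -0.447214

triangle: 1!×0!×3!/5! = 6/120
(j±m)!: 0!×1!×1!×3!×0!×3! = 36
prefactor² = (2J+1)×Δ×N² = 36/5
  k=1: −1/(1!×0!×0!×0!×0!×3!) = -1/6
Σ = -1/6  ⇒  CG² = 36/5×(-1/6)² = 1/5
CG = −√(1/5) = -0.447214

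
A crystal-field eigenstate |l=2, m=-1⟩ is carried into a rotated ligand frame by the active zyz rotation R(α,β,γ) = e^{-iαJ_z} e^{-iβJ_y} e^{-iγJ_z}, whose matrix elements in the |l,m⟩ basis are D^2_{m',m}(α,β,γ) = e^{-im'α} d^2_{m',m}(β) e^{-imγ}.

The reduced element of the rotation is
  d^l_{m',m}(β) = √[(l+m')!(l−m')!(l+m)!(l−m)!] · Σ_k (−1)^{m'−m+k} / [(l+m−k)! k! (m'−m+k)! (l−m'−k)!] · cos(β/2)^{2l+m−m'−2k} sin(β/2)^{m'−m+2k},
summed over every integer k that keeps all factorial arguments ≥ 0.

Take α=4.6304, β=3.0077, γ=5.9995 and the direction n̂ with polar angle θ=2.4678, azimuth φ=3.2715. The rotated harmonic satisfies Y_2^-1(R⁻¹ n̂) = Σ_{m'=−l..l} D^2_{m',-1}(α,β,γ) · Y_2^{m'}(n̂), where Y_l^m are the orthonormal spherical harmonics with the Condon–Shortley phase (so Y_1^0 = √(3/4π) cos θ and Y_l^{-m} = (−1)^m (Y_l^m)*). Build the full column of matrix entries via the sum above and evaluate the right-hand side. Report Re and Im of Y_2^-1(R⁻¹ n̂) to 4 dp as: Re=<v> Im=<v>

Re=0.0893 Im=0.3627

Need the full column D^2_{m',-1} for m'=−2..2 at α=4.6304, β=3.0077, γ=5.9995.
cos(β/2)=0.066896, sin(β/2)=0.997760
d^2_{-2,-1}: single k=1 term ⇒ +0.000597;  D = -0.000539+0.000259i
d^2_{-1,-1}: k∈[0..1] ⇒ +0.000020 -0.013365 = -0.013345;  D = +0.004772+0.012463i
d^2_{0,-1}: k∈[0..1] ⇒ -0.000732 +0.162763 = +0.162031;  D = +0.155555-0.045352i
d^2_{1,-1}: k∈[0..1] ⇒ +0.013365 -0.991070 = -0.977705;  D = -0.195865-0.957885i
d^2_{2,-1}: single k=0 term ⇒ -0.132896;  D = +0.131945-0.015871i
Y_2^{m'}(θ=2.4678,φ=3.2715) and Σ D·Y over m':
  (-0.0005+0.0003i)·(+0.1453-0.0386i)  (+0.0048+0.0125i)·(+0.3735-0.0488i)  (+0.1556-0.0454i)·(+0.2624+0.0000i)  (-0.1959-0.9579i)·(-0.3735-0.0488i)  (+0.1319-0.0159i)·(+0.1453+0.0386i)
Y_2^-1(R⁻¹ n̂) = +0.089349+0.362715i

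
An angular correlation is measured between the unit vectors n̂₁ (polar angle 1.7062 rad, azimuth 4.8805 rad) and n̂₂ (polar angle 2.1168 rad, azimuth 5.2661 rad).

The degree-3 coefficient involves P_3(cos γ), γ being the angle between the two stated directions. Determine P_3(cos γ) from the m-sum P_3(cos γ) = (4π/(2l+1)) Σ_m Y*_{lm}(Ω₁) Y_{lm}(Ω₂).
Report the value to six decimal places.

Expand P_3 via completeness: Σ_{m} conj(Y_{3,m}) at Ω₁ times Y_{3,m} at Ω₂ —
  m=-3: (-0.196127, 0.355339) × (-0.259354, 0.023493) = (0.042518, -0.096766)  (running Σ = (0.042518, -0.096766))
  m=-2: (0.127860, 0.044686) × (0.173242, -0.346721) = (0.037644, -0.036590)  (running Σ = (0.080163, -0.133357))
  m=-1: (-0.048698, 0.286943) × (0.050576, 0.081809) = (-0.025938, 0.010529)  (running Σ = (0.054225, -0.122828))
  m=0: (0.146536, -0.000000) × (0.320081, 0.000000) = (0.046903, 0.000000)  (running Σ = (0.101128, -0.122828))
  m=1: (0.048698, 0.286943) × (-0.050576, 0.081809) = (-0.025938, -0.010529)  (running Σ = (0.075191, -0.133357))
  m=2: (0.127860, -0.044686) × (0.173242, 0.346721) = (0.037644, 0.036590)  (running Σ = (0.112835, -0.096766))
  m=3: (0.196127, 0.355339) × (0.259354, 0.023493) = (0.042518, 0.096766)  (running Σ = (0.155354, 0.000000))
Accumulated sum (0.155354, 0.000000); after 4π/(2l+1) scaling, (0.278890, 0.000000) ⇒ P_3 = 0.278890

0.278890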